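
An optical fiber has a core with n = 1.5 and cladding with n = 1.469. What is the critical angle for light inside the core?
θc = arcsin(n_cladding/n_core) = 78.33°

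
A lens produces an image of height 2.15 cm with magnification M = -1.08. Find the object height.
ho = |hi|/|M| = 1.991 cm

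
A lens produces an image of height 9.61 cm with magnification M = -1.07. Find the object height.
ho = |hi|/|M| = 8.981 cm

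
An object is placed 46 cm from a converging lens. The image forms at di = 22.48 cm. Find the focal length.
1/f = 1/do + 1/di → f = 15.1 cm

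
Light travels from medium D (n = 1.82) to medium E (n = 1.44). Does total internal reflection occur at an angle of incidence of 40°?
θc = arcsin(n₂/n₁) = 52.3°; 40° < θc, so no — the ray refracts.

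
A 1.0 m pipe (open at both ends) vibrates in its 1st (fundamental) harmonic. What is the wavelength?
λₙ = 2L/n = 2 m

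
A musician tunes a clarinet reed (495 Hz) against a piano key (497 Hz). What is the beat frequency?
2 Hz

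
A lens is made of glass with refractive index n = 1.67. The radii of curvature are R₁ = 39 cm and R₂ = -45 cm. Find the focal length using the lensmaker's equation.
1/f = (n − 1)(1/R₁ − 1/R₂) → f = 31.18 cm (converging lens)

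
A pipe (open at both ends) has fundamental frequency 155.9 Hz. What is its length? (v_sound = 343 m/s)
L = v/(2f₁) = 1.1 m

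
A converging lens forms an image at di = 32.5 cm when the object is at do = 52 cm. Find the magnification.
M = −di/do = -0.625 (inverted image)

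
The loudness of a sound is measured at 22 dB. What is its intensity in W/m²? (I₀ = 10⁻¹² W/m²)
I = I₀·10^(β/10) = 1.58 × 10⁻¹⁰ W/m²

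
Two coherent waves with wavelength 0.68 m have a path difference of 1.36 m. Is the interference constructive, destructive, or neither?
constructive — path difference = 2λ, a whole number of wavelengths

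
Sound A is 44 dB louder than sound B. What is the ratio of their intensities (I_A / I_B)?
I_A/I_B = 10^(Δβ/10) = 25120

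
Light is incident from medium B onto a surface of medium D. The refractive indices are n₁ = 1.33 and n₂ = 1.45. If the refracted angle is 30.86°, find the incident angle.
sin θ₁ = (n₂/n₁)·sin θ₂ → θ₁ = 34°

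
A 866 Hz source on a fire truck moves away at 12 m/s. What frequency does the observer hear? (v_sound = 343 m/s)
f_obs = f·v/(v + v_s) = 836.7 Hz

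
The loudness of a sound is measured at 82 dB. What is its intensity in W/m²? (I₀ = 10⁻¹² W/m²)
I = I₀·10^(β/10) = 1.58 × 10⁻⁴ W/m²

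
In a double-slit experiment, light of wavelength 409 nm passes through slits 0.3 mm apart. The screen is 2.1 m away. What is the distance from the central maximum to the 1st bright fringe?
y = mλL/d = 2.863 mm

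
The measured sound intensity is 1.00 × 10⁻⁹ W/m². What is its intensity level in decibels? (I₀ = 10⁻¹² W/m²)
β = 10·log₁₀(I/I₀) = 30 dB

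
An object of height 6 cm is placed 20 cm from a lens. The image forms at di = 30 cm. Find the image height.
hi = (-di/do) × ho = -9 cm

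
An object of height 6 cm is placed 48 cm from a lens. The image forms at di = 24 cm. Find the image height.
hi = (-di/do) × ho = -3 cm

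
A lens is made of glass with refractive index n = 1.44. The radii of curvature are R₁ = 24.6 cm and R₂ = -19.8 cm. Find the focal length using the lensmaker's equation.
1/f = (n − 1)(1/R₁ − 1/R₂) → f = 24.93 cm (converging lens)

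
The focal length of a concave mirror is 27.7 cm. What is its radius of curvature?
R = 2|f| = 55.4 cm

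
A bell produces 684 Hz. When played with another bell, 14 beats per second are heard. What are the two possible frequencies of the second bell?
f₂ = 684 ± 14 Hz → 698 Hz or 670 Hz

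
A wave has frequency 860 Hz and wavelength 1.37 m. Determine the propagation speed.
v = fλ = 1178 m/s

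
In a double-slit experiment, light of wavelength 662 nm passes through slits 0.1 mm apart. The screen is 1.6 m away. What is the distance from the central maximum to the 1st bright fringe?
y = mλL/d = 10.59 mm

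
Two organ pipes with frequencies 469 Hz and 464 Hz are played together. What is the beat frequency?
5 Hz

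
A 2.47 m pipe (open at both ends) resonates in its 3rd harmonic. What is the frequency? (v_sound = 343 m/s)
fₙ = nv/(2L) = 208.3 Hz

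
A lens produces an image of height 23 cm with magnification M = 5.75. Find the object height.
ho = |hi|/|M| = 4 cm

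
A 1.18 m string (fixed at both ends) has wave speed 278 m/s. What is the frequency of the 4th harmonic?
fₙ = nv/(2L) = 471.2 Hz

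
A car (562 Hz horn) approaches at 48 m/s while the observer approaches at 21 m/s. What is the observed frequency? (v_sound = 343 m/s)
f_obs = f·(v + v_o)/(v − v_s) = 693.5 Hz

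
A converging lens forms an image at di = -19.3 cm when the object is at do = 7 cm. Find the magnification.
M = −di/do = 2.757 (upright image)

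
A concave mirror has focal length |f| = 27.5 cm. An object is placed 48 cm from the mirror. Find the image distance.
f = +27.5 cm (concave); 1/di = 1/f − 1/do → di = 64.39 cm (real image, in front of mirror)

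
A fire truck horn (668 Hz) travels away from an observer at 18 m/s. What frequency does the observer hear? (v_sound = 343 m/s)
f_obs = f·v/(v + v_s) = 634.7 Hz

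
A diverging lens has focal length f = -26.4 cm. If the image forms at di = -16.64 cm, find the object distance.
1/do = 1/f − 1/di → do = 45.01 cm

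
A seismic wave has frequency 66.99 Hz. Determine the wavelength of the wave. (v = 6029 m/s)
λ = v/f = 90 m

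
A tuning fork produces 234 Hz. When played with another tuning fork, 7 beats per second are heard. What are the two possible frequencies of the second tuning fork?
f₂ = 234 ± 7 Hz → 241 Hz or 227 Hz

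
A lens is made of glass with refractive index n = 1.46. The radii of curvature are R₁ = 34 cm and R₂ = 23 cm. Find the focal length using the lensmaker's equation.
1/f = (n − 1)(1/R₁ − 1/R₂) → f = -154.5 cm (diverging lens)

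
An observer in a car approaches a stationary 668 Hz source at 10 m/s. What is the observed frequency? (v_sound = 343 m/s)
f_obs = f·(v + v_o)/v = 687.5 Hz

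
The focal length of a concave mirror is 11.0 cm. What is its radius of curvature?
R = 2|f| = 22 cm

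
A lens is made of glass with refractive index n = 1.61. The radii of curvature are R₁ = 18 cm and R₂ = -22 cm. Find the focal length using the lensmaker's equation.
1/f = (n − 1)(1/R₁ − 1/R₂) → f = 16.23 cm (converging lens)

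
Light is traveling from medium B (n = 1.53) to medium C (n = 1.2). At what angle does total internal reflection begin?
θc = arcsin(n₂/n₁) = 51.66°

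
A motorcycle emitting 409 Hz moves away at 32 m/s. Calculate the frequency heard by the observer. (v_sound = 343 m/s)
f_obs = f·v/(v + v_s) = 374.1 Hz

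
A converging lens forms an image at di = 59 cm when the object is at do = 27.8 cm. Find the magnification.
M = −di/do = -2.122 (inverted image)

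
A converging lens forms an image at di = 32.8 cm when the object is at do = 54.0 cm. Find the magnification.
M = −di/do = -0.6074 (inverted image)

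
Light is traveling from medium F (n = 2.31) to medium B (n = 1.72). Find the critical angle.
θc = arcsin(n₂/n₁) = 48.12°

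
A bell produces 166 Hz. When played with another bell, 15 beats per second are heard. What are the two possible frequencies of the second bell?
f₂ = 166 ± 15 Hz → 181 Hz or 151 Hz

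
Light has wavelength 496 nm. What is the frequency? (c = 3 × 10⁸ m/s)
f = c/λ = 6.048 × 10¹⁴ Hz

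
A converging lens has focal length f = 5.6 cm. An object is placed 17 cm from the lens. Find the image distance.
1/di = 1/f − 1/do → di = 8.351 cm (real image)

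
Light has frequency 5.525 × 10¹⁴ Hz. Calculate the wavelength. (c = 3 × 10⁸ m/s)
λ = c/f = 543 nm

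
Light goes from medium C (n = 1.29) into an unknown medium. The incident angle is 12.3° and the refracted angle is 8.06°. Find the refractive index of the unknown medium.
n₂ = n₁·sin θ₁ / sin θ₂ = 1.96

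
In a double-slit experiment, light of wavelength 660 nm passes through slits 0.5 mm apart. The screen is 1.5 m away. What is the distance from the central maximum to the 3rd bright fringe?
y = mλL/d = 5.94 mm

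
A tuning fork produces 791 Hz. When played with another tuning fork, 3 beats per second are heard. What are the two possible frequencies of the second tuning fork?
f₂ = 791 ± 3 Hz → 794 Hz or 788 Hz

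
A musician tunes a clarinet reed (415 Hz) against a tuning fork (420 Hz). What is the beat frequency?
5 Hz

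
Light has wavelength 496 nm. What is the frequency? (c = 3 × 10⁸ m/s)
f = c/λ = 6.048 × 10¹⁴ Hz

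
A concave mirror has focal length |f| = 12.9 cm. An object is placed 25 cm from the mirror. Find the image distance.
f = +12.9 cm (concave); 1/di = 1/f − 1/do → di = 26.65 cm (real image, in front of mirror)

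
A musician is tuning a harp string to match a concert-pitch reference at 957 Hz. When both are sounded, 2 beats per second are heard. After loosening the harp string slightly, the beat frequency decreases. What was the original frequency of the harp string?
959 Hz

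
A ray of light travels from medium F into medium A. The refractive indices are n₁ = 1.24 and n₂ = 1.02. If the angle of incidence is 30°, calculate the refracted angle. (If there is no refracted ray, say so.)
sin θ₂ = (n₁/n₂)·sin θ₁ = 0.6078 → θ₂ = 37.43°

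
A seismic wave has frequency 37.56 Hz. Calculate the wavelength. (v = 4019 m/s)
λ = v/f = 107 m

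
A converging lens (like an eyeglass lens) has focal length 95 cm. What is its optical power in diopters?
P = 1/f = 1.053 D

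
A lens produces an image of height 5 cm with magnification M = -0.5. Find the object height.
ho = |hi|/|M| = 10 cm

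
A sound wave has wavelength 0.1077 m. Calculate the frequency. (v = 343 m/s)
f = v/λ = 3185 Hz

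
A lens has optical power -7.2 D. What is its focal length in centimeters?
f = 1/P = -13.89 cm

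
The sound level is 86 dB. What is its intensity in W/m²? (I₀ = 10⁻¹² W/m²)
I = I₀·10^(β/10) = 3.98 × 10⁻⁴ W/m²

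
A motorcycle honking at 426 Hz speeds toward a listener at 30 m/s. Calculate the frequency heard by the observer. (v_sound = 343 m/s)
f_obs = f·v/(v − v_s) = 466.8 Hz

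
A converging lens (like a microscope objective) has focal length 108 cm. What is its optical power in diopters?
P = 1/f = 0.9259 D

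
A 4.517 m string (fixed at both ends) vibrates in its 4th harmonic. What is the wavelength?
λₙ = 2L/n = 2.259 m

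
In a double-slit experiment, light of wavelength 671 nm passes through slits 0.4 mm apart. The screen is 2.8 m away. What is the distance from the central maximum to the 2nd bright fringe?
y = mλL/d = 9.394 mm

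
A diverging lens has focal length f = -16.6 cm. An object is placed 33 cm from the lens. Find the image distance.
1/di = 1/f − 1/do → di = -11.04 cm (virtual image)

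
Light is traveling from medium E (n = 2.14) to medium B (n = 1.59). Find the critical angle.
θc = arcsin(n₂/n₁) = 47.99°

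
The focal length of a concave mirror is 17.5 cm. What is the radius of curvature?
R = 2|f| = 35 cm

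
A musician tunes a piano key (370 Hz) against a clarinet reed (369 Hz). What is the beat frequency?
1 Hz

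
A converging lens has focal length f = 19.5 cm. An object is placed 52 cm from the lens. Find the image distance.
1/di = 1/f − 1/do → di = 31.2 cm (real image)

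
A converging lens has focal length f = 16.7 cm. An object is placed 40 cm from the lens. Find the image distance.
1/di = 1/f − 1/do → di = 28.67 cm (real image)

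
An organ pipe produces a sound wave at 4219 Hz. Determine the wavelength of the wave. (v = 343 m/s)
λ = v/f = 0.0813 m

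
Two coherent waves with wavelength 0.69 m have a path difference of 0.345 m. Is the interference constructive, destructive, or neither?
destructive — path difference = 0.5λ, an odd multiple of λ/2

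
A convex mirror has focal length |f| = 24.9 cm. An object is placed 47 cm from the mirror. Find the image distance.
f = −24.9 cm (convex); 1/di = 1/f − 1/do → di = -16.28 cm (virtual image, behind mirror)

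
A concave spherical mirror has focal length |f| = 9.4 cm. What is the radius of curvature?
R = 2|f| = 18.8 cm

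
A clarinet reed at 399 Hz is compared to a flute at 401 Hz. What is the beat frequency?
2 Hz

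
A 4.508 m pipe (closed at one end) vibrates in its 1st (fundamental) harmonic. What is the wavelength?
λₙ = 4L/n = 18.03 m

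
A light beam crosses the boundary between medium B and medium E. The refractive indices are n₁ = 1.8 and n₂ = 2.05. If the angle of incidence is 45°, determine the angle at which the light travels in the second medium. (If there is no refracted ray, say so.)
sin θ₂ = (n₁/n₂)·sin θ₁ = 0.6209 → θ₂ = 38.38°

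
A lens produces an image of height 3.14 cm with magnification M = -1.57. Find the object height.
ho = |hi|/|M| = 2 cm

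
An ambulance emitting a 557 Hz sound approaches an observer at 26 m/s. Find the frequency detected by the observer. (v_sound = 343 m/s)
f_obs = f·v/(v − v_s) = 602.7 Hz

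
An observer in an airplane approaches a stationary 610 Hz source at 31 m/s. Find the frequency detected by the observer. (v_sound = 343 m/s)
f_obs = f·(v + v_o)/v = 665.1 Hz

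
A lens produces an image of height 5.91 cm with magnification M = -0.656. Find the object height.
ho = |hi|/|M| = 9.009 cm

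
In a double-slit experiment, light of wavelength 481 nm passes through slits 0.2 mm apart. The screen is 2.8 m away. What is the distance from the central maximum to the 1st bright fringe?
y = mλL/d = 6.734 mm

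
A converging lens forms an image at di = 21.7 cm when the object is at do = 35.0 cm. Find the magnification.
M = −di/do = -0.62 (inverted image)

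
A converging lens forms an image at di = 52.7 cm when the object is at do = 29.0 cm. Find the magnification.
M = −di/do = -1.817 (inverted image)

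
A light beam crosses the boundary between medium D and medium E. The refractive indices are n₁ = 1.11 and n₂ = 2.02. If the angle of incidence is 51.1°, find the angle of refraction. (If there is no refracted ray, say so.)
sin θ₂ = (n₁/n₂)·sin θ₁ = 0.4276 → θ₂ = 25.32°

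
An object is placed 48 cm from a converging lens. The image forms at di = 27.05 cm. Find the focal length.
1/f = 1/do + 1/di → f = 17.3 cm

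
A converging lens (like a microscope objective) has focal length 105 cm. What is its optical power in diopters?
P = 1/f = 0.9524 D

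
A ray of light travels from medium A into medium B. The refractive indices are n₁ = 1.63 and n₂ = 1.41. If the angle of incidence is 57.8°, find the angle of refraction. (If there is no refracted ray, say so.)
sin θ₂ = (n₁/n₂)·sin θ₁ = 0.9782 → θ₂ = 78.02°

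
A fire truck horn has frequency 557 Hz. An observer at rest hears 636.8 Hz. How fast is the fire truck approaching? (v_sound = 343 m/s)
v_s = v·(1 − f/f_obs) = 42.98 m/s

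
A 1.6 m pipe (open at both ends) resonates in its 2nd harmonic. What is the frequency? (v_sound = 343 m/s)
fₙ = nv/(2L) = 214.4 Hz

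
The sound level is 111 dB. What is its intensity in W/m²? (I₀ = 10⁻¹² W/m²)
I = I₀·10^(β/10) = 1.26 × 10⁻¹ W/m²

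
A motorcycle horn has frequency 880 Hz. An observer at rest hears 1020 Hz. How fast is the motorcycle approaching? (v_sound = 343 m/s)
v_s = v·(1 − f/f_obs) = 47.08 m/s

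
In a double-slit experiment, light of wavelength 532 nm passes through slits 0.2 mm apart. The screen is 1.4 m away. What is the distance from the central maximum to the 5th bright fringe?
y = mλL/d = 18.62 mm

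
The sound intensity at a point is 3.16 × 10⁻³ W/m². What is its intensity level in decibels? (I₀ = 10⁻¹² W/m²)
β = 10·log₁₀(I/I₀) = 95 dB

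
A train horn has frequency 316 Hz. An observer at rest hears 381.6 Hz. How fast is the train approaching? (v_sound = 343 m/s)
v_s = v·(1 − f/f_obs) = 58.96 m/s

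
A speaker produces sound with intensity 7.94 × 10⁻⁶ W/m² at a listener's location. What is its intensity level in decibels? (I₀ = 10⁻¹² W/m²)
β = 10·log₁₀(I/I₀) = 69 dB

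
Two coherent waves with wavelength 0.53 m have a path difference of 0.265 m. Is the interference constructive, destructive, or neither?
destructive — path difference = 0.5λ, an odd multiple of λ/2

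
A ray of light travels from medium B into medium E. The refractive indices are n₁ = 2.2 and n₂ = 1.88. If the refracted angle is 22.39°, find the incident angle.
sin θ₁ = (n₂/n₁)·sin θ₂ → θ₁ = 19°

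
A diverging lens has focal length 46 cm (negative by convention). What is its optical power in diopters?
P = 1/f = -2.174 D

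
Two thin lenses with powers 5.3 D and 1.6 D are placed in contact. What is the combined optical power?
P_total = P₁ + P₂ = 6.9 D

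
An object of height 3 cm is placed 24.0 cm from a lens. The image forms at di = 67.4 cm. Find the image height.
hi = (-di/do) × ho = -8.425 cm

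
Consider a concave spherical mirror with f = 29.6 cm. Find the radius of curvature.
R = 2|f| = 59.2 cm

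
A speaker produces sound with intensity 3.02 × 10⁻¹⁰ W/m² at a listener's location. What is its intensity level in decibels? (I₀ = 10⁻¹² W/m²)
β = 10·log₁₀(I/I₀) = 24.8 dB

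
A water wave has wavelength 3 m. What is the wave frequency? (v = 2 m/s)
f = v/λ = 0.6667 Hz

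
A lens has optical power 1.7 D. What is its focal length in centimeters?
f = 1/P = 58.82 cm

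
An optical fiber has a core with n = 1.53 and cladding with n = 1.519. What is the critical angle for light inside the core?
θc = arcsin(n_cladding/n_core) = 83.13°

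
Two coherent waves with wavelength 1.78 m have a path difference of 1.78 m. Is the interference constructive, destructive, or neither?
constructive — path difference = 1λ, a whole number of wavelengths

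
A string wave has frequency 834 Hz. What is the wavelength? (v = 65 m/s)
λ = v/f = 0.07794 m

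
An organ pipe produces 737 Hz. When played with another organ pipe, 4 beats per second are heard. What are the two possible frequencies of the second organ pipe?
f₂ = 737 ± 4 Hz → 741 Hz or 733 Hz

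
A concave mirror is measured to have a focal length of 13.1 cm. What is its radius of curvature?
R = 2|f| = 26.2 cm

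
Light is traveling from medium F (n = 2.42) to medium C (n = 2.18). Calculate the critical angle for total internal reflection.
θc = arcsin(n₂/n₁) = 64.27°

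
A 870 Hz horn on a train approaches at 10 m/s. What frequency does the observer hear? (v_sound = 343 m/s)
f_obs = f·v/(v − v_s) = 896.1 Hz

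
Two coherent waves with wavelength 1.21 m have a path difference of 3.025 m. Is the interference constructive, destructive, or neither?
destructive — path difference = 2.5λ, an odd multiple of λ/2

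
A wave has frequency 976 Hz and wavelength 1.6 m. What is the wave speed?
v = fλ = 1562 m/s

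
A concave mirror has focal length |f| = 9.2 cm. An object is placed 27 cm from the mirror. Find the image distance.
f = +9.2 cm (concave); 1/di = 1/f − 1/do → di = 13.96 cm (real image, in front of mirror)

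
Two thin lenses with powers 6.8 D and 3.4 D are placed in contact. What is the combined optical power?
P_total = P₁ + P₂ = 10.2 D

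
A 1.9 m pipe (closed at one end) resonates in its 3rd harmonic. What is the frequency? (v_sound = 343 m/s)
fₙ = nv/(4L) = 135.4 Hz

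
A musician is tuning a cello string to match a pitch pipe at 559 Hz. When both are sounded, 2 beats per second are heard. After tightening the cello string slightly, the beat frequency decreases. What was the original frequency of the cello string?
557 Hz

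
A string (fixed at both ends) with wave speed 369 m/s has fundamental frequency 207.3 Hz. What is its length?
L = v/(2f₁) = 0.89 m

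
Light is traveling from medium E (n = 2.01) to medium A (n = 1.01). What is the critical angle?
θc = arcsin(n₂/n₁) = 30.16°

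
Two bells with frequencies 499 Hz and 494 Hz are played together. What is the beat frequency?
5 Hz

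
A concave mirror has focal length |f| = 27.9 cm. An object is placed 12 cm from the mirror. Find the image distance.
f = +27.9 cm (concave); 1/di = 1/f − 1/do → di = -21.06 cm (virtual image, behind mirror)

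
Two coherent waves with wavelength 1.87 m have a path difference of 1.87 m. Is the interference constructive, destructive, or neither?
constructive — path difference = 1λ, a whole number of wavelengths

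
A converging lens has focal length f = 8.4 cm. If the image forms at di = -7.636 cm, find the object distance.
1/do = 1/f − 1/di → do = 4 cm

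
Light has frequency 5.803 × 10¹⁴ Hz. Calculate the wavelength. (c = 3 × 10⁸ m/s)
λ = c/f = 517 nm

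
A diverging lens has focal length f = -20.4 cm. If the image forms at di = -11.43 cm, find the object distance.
1/do = 1/f − 1/di → do = 25.99 cm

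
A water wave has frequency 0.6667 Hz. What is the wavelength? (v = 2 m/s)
λ = v/f = 3 m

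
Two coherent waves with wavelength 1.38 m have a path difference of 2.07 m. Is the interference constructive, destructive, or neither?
destructive — path difference = 1.5λ, an odd multiple of λ/2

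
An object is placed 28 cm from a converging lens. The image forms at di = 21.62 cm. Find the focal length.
1/f = 1/do + 1/di → f = 12.2 cm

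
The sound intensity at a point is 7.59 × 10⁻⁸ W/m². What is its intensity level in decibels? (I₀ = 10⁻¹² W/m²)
β = 10·log₁₀(I/I₀) = 48.8 dB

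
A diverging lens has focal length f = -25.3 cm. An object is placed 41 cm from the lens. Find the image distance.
1/di = 1/f − 1/do → di = -15.65 cm (virtual image)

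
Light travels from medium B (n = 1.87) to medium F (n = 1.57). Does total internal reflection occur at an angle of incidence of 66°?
θc = arcsin(n₂/n₁) = 57.09°; 66° > θc, so yes — total internal reflection.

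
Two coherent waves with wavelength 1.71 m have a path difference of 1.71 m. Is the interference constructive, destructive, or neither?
constructive — path difference = 1λ, a whole number of wavelengths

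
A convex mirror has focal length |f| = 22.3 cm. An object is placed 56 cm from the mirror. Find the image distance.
f = −22.3 cm (convex); 1/di = 1/f − 1/do → di = -15.95 cm (virtual image, behind mirror)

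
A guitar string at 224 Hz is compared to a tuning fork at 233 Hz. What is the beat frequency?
9 Hz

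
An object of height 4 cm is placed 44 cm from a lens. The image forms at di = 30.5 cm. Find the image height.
hi = (-di/do) × ho = -2.773 cm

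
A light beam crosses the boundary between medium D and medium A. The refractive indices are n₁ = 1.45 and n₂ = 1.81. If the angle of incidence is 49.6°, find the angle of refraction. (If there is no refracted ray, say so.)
sin θ₂ = (n₁/n₂)·sin θ₁ = 0.6101 → θ₂ = 37.59°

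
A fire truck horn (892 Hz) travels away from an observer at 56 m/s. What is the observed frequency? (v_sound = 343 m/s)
f_obs = f·v/(v + v_s) = 766.8 Hz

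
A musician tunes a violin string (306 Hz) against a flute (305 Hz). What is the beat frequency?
1 Hz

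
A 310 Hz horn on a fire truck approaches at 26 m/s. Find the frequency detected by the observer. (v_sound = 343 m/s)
f_obs = f·v/(v − v_s) = 335.4 Hz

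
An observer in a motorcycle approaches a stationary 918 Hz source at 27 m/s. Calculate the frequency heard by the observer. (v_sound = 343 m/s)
f_obs = f·(v + v_o)/v = 990.3 Hz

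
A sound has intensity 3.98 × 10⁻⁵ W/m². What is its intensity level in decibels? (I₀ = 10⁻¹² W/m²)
β = 10·log₁₀(I/I₀) = 76 dB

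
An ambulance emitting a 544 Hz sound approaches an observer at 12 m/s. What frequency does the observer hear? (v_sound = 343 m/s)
f_obs = f·v/(v − v_s) = 563.7 Hz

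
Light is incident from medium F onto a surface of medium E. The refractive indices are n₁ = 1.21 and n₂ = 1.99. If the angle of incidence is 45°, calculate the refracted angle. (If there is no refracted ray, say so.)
sin θ₂ = (n₁/n₂)·sin θ₁ = 0.4299 → θ₂ = 25.46°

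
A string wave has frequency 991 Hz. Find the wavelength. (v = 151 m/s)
λ = v/f = 0.1524 m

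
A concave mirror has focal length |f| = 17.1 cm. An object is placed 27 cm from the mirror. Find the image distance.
f = +17.1 cm (concave); 1/di = 1/f − 1/do → di = 46.64 cm (real image, in front of mirror)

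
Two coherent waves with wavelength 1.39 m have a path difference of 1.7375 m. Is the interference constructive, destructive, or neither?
neither (partial) — path difference = 1.25λ, neither a whole number of wavelengths nor an odd multiple of λ/2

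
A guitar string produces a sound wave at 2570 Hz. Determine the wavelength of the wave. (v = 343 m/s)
λ = v/f = 0.1335 m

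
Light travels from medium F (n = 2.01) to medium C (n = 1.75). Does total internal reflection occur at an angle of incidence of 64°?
θc = arcsin(n₂/n₁) = 60.53°; 64° > θc, so yes — total internal reflection.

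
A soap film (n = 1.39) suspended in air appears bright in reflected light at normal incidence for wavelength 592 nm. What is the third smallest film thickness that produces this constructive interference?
2nt = (m − ½)λ with m = 3 → t = (m − ½)λ/(2n) = 532.4 nm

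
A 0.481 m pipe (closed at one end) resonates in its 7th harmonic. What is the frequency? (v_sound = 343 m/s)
fₙ = nv/(4L) = 1248 Hz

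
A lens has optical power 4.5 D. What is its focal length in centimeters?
f = 1/P = 22.22 cm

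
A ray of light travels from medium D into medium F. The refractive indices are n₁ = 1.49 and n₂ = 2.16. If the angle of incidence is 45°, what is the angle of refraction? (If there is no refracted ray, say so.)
sin θ₂ = (n₁/n₂)·sin θ₁ = 0.4878 → θ₂ = 29.19°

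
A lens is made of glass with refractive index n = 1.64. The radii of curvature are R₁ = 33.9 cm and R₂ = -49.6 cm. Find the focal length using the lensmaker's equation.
1/f = (n − 1)(1/R₁ − 1/R₂) → f = 31.46 cm (converging lens)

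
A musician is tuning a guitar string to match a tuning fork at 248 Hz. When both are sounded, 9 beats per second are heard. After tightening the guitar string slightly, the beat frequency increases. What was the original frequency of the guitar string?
257 Hz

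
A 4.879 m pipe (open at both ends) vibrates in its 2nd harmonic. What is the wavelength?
λₙ = 2L/n = 4.879 m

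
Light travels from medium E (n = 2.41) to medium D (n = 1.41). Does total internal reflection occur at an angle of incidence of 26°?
θc = arcsin(n₂/n₁) = 35.81°; 26° < θc, so no — the ray refracts.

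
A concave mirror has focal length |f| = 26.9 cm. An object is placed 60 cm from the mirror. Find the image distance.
f = +26.9 cm (concave); 1/di = 1/f − 1/do → di = 48.76 cm (real image, in front of mirror)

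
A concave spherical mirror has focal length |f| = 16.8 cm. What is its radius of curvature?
R = 2|f| = 33.6 cm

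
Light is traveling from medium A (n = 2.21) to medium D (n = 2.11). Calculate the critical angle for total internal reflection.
θc = arcsin(n₂/n₁) = 72.7°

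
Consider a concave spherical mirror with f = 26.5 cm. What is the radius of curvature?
R = 2|f| = 53 cm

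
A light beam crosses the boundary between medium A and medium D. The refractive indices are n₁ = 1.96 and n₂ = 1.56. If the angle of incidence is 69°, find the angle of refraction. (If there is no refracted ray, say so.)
sin θ₂ = (n₁/n₂)·sin θ₁ = 1.173 > 1, so there is no refracted ray — the light undergoes total internal reflection.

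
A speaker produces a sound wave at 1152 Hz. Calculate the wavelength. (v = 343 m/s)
λ = v/f = 0.2977 m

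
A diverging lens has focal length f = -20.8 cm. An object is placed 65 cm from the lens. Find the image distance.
1/di = 1/f − 1/do → di = -15.76 cm (virtual image)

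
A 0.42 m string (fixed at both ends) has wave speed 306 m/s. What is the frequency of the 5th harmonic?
fₙ = nv/(2L) = 1821 Hz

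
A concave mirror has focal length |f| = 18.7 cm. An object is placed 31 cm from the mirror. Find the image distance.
f = +18.7 cm (concave); 1/di = 1/f − 1/do → di = 47.13 cm (real image, in front of mirror)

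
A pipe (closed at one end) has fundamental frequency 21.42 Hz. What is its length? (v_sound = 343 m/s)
L = v/(4f₁) = 4.003 m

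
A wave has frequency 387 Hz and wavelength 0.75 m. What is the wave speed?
v = fλ = 290.2 m/s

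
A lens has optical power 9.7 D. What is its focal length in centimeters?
f = 1/P = 10.31 cm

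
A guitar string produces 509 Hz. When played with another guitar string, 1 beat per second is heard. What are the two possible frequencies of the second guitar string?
f₂ = 509 ± 1 Hz → 510 Hz or 508 Hz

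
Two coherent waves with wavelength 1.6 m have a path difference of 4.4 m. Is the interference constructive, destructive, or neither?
neither (partial) — path difference = 2.75λ, neither a whole number of wavelengths nor an odd multiple of λ/2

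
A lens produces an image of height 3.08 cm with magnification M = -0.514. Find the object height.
ho = |hi|/|M| = 5.992 cm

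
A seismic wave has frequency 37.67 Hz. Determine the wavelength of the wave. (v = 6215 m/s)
λ = v/f = 165 m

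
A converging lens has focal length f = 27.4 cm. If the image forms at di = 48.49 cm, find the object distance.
1/do = 1/f − 1/di → do = 63 cm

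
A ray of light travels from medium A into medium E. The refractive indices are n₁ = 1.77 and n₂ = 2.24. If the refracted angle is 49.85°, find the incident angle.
sin θ₁ = (n₂/n₁)·sin θ₂ → θ₁ = 75.31°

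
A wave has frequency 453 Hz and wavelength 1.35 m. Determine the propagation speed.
v = fλ = 611.6 m/s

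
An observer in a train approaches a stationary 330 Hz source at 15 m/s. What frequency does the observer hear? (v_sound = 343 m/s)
f_obs = f·(v + v_o)/v = 344.4 Hz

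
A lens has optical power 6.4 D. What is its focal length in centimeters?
f = 1/P = 15.62 cm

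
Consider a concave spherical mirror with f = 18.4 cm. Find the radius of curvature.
R = 2|f| = 36.8 cm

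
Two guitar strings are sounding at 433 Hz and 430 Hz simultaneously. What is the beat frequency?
3 Hz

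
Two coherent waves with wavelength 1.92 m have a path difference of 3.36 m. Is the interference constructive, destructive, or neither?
neither (partial) — path difference = 1.75λ, neither a whole number of wavelengths nor an odd multiple of λ/2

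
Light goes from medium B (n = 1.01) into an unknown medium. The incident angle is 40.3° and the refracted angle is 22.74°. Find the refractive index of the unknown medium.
n₂ = n₁·sin θ₁ / sin θ₂ = 1.69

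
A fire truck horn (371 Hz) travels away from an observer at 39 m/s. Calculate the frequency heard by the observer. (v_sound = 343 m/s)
f_obs = f·v/(v + v_s) = 333.1 Hz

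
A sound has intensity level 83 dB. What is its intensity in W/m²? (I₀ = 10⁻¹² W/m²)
I = I₀·10^(β/10) = 2.00 × 10⁻⁴ W/m²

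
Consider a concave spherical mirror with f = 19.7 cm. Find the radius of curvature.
R = 2|f| = 39.4 cm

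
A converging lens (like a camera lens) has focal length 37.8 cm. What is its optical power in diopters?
P = 1/f = 2.646 D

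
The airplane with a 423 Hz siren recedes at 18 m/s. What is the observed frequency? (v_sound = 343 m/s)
f_obs = f·v/(v + v_s) = 401.9 Hz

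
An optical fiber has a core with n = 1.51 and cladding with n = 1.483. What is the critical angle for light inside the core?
θc = arcsin(n_cladding/n_core) = 79.15°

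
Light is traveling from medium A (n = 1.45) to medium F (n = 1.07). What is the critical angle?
θc = arcsin(n₂/n₁) = 47.56°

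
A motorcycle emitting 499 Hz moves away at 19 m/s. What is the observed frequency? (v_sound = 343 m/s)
f_obs = f·v/(v + v_s) = 472.8 Hz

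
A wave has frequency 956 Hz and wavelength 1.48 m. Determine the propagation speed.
v = fλ = 1415 m/s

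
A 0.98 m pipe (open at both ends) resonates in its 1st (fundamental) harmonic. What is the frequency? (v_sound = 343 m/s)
fₙ = nv/(2L) = 175 Hz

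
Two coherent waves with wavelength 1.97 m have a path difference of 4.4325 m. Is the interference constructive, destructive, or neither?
neither (partial) — path difference = 2.25λ, neither a whole number of wavelengths nor an odd multiple of λ/2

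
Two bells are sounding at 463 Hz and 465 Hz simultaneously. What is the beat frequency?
2 Hz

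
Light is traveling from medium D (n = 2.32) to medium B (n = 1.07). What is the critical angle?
θc = arcsin(n₂/n₁) = 27.47°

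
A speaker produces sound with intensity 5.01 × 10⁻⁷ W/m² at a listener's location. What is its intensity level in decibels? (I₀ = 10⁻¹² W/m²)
β = 10·log₁₀(I/I₀) = 57 dB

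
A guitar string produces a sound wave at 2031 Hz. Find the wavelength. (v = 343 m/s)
λ = v/f = 0.1689 m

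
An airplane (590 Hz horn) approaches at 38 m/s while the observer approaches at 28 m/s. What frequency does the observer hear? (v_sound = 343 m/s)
f_obs = f·(v + v_o)/(v − v_s) = 717.7 Hz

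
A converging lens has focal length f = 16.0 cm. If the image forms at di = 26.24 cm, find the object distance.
1/do = 1/f − 1/di → do = 41 cm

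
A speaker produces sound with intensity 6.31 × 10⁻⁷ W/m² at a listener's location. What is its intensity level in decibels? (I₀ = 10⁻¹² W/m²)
β = 10·log₁₀(I/I₀) = 58 dB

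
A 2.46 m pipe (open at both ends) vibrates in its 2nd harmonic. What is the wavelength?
λₙ = 2L/n = 2.46 m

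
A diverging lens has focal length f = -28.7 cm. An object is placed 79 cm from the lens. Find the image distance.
1/di = 1/f − 1/do → di = -21.05 cm (virtual image)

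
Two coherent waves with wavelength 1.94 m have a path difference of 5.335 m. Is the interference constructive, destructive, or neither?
neither (partial) — path difference = 2.75λ, neither a whole number of wavelengths nor an odd multiple of λ/2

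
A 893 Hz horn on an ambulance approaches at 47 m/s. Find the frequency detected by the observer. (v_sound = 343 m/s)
f_obs = f·v/(v − v_s) = 1035 Hz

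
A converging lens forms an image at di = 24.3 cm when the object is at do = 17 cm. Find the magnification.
M = −di/do = -1.429 (inverted image)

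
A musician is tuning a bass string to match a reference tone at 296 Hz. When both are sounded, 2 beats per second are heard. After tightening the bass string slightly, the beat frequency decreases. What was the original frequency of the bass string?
294 Hz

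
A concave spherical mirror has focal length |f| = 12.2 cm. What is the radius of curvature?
R = 2|f| = 24.4 cm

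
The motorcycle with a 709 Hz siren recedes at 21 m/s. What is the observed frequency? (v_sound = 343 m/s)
f_obs = f·v/(v + v_s) = 668.1 Hz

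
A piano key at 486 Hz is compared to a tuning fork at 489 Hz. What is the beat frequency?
3 Hz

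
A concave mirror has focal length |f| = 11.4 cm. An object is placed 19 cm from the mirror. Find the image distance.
f = +11.4 cm (concave); 1/di = 1/f − 1/do → di = 28.5 cm (real image, in front of mirror)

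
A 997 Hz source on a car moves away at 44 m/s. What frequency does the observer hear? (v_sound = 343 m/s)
f_obs = f·v/(v + v_s) = 883.6 Hz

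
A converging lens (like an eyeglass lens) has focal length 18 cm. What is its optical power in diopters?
P = 1/f = 5.556 D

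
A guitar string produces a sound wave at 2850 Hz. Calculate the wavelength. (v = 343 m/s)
λ = v/f = 0.1204 m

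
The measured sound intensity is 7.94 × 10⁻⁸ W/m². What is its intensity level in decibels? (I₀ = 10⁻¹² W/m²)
β = 10·log₁₀(I/I₀) = 49 dB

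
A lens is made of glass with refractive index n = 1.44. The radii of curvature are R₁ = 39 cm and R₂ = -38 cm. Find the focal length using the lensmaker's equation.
1/f = (n − 1)(1/R₁ − 1/R₂) → f = 43.74 cm (converging lens)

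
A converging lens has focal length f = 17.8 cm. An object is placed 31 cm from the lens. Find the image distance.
1/di = 1/f − 1/do → di = 41.8 cm (real image)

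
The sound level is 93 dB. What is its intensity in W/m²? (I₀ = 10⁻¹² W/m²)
I = I₀·10^(β/10) = 2.00 × 10⁻³ W/m²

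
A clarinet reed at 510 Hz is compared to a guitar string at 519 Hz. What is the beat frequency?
9 Hz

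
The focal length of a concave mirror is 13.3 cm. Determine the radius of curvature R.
R = 2|f| = 26.6 cm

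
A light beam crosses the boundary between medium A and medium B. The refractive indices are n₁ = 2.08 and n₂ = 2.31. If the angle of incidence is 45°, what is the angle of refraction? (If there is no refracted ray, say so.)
sin θ₂ = (n₁/n₂)·sin θ₁ = 0.6367 → θ₂ = 39.55°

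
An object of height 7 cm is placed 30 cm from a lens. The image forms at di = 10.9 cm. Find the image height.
hi = (-di/do) × ho = -2.543 cm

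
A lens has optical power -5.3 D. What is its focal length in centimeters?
f = 1/P = -18.87 cm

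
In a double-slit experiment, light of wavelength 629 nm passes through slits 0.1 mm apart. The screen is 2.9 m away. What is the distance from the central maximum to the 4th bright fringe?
y = mλL/d = 72.96 mm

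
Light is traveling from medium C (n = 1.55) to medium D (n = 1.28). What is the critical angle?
θc = arcsin(n₂/n₁) = 55.67°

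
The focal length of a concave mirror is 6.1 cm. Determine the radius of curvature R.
R = 2|f| = 12.2 cm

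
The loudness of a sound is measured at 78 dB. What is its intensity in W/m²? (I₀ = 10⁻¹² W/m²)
I = I₀·10^(β/10) = 6.31 × 10⁻⁵ W/m²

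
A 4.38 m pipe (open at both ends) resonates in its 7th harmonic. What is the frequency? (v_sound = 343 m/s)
fₙ = nv/(2L) = 274.1 Hz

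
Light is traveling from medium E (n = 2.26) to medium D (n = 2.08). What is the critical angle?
θc = arcsin(n₂/n₁) = 66.98°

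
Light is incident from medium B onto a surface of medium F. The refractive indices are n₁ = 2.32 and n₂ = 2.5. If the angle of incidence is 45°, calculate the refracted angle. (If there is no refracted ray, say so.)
sin θ₂ = (n₁/n₂)·sin θ₁ = 0.6562 → θ₂ = 41.01°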